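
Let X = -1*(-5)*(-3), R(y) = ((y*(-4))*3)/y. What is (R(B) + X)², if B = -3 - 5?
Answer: 729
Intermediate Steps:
B = -8
R(y) = -12 (R(y) = (-4*y*3)/y = (-12*y)/y = -12)
X = -15 (X = 5*(-3) = -15)
(R(B) + X)² = (-12 - 15)² = (-27)² = 729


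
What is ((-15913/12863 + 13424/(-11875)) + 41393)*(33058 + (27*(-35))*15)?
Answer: 6283409184900866/8039375 ≈ 7.8158e+8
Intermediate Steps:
((-15913/12863 + 13424/(-11875)) + 41393)*(33058 + (27*(-35))*15) = ((-15913*1/12863 + 13424*(-1/11875)) + 41393)*(33058 - 945*15) = ((-15913/12863 - 13424/11875) + 41393)*(33058 - 14175) = (-19033673/8039375 + 41393)*18883 = (332754815702/8039375)*18883 = 6283409184900866/8039375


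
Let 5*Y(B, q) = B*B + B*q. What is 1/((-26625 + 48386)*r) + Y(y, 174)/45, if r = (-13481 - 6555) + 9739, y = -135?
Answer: -26216542994/1120365085 ≈ -23.400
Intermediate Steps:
Y(B, q) = B**2/5 + B*q/5 (Y(B, q) = (B*B + B*q)/5 = (B**2 + B*q)/5 = B**2/5 + B*q/5)
r = -10297 (r = -20036 + 9739 = -10297)
1/((-26625 + 48386)*r) + Y(y, 174)/45 = 1/((-26625 + 48386)*(-10297)) + ((1/5)*(-135)*(-135 + 174))/45 = -1/10297/21761 + ((1/5)*(-135)*39)*(1/45) = (1/21761)*(-1/10297) - 1053*1/45 = -1/224073017 - 117/5 = -26216542994/1120365085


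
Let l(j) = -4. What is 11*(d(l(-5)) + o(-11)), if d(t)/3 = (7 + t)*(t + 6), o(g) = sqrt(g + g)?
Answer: 198 + 11*I*sqrt(22) ≈ 198.0 + 51.595*I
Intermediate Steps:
o(g) = sqrt(2)*sqrt(g) (o(g) = sqrt(2*g) = sqrt(2)*sqrt(g))
d(t) = 3*(6 + t)*(7 + t) (d(t) = 3*((7 + t)*(t + 6)) = 3*((7 + t)*(6 + t)) = 3*((6 + t)*(7 + t)) = 3*(6 + t)*(7 + t))
11*(d(l(-5)) + o(-11)) = 11*((126 + 3*(-4)**2 + 39*(-4)) + sqrt(2)*sqrt(-11)) = 11*((126 + 3*16 - 156) + sqrt(2)*(I*sqrt(11))) = 11*((126 + 48 - 156) + I*sqrt(22)) = 11*(18 + I*sqrt(22)) = 198 + 11*I*sqrt(22)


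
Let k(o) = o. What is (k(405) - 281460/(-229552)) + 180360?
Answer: 10373812185/57388 ≈ 1.8077e+5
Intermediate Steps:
(k(405) - 281460/(-229552)) + 180360 = (405 - 281460/(-229552)) + 180360 = (405 - 281460*(-1/229552)) + 180360 = (405 + 70365/57388) + 180360 = 23312505/57388 + 180360 = 10373812185/57388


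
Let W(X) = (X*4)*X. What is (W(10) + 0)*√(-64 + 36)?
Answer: 800*I*√7 ≈ 2116.6*I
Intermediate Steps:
W(X) = 4*X² (W(X) = (4*X)*X = 4*X²)
(W(10) + 0)*√(-64 + 36) = (4*10² + 0)*√(-64 + 36) = (4*100 + 0)*√(-28) = (400 + 0)*(2*I*√7) = 400*(2*I*√7) = 800*I*√7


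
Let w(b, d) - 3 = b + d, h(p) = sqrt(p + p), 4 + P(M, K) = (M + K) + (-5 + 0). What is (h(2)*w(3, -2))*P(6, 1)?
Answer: -16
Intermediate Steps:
P(M, K) = -9 + K + M (P(M, K) = -4 + ((M + K) + (-5 + 0)) = -4 + ((K + M) - 5) = -4 + (-5 + K + M) = -9 + K + M)
h(p) = sqrt(2)*sqrt(p) (h(p) = sqrt(2*p) = sqrt(2)*sqrt(p))
w(b, d) = 3 + b + d (w(b, d) = 3 + (b + d) = 3 + b + d)
(h(2)*w(3, -2))*P(6, 1) = ((sqrt(2)*sqrt(2))*(3 + 3 - 2))*(-9 + 1 + 6) = (2*4)*(-2) = 8*(-2) = -16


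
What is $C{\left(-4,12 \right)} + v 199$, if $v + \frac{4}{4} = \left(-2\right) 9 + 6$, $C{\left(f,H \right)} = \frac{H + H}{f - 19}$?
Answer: $- \frac{59525}{23} \approx -2588.0$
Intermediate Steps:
$C{\left(f,H \right)} = \frac{2 H}{-19 + f}$
$v = -13$ ($v = -1 + \left(\left(-2\right) 9 + 6\right) = -1 + \left(-18 + 6\right) = -1 - 12 = -13$)
$C{\left(-4,12 \right)} + v 199 = 2 \cdot 12 \frac{1}{-19 - 4} - 2587 = 2 \cdot 12 \frac{1}{-23} - 2587 = 2 \cdot 12 \left(- \frac{1}{23}\right) - 2587 = - \frac{24}{23} - 2587 = - \frac{59525}{23}$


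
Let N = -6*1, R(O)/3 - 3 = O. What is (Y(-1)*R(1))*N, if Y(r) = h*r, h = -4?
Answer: -288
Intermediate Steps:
R(O) = 9 + 3*O
Y(r) = -4*r
N = -6
(Y(-1)*R(1))*N = ((-4*(-1))*(9 + 3*1))*(-6) = (4*(9 + 3))*(-6) = (4*12)*(-6) = 48*(-6) = -288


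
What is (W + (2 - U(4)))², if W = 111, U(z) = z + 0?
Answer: 11881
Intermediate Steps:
U(z) = z
(W + (2 - U(4)))² = (111 + (2 - 1*4))² = (111 + (2 - 4))² = (111 - 2)² = 109² = 11881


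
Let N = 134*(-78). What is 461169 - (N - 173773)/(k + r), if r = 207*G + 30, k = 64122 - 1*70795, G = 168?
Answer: 12974251702/28133 ≈ 4.6118e+5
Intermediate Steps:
N = -10452
k = -6673 (k = 64122 - 70795 = -6673)
r = 34806 (r = 207*168 + 30 = 34776 + 30 = 34806)
461169 - (N - 173773)/(k + r) = 461169 - (-10452 - 173773)/(-6673 + 34806) = 461169 - (-184225)/28133 = 461169 - 1*(-184225/28133) = 461169 + 184225/28133 = 12974251702/28133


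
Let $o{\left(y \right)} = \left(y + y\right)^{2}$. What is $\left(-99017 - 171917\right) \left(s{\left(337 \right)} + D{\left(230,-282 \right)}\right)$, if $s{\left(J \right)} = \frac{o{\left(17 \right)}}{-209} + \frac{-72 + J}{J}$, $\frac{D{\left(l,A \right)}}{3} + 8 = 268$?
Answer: $- \frac{14793959028502}{70433} \approx -2.1004 \cdot 10^{8}$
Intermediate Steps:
$o{\left(y \right)} = 4 y^{2}$ ($o{\left(y \right)} = \left(2 y\right)^{2} = 4 y^{2}$)
$D{\left(l,A \right)} = 780$ ($D{\left(l,A \right)} = -24 + 3 \cdot 268 = -24 + 804 = 780$)
$s{\left(J \right)} = - \frac{1156}{209} + \frac{-72 + J}{J}$ ($s{\left(J \right)} = \frac{4 \cdot 17^{2}}{-209} + \frac{-72 + J}{J} = 4 \cdot 289 \left(- \frac{1}{209}\right) + \frac{-72 + J}{J} = 1156 \left(- \frac{1}{209}\right) + \frac{-72 + J}{J} = - \frac{1156}{209} + \frac{-72 + J}{J}$)
$\left(-99017 - 171917\right) \left(s{\left(337 \right)} + D{\left(230,-282 \right)}\right) = \left(-99017 - 171917\right) \left(\left(- \frac{947}{209} - \frac{72}{337}\right) + 780\right) = - 270934 \left(\left(- \frac{947}{209} - \frac{72}{337}\right) + 780\right) = - 270934 \left(- \frac{334187}{70433} + 780\right) = \left(-270934\right) \frac{54603553}{70433} = - \frac{14793959028502}{70433}$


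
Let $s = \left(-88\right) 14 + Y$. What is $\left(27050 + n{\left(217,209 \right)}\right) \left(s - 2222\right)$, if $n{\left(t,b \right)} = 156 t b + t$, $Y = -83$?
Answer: $-25120958895$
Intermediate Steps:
$n{\left(t,b \right)} = t + 156 b t$ ($n{\left(t,b \right)} = 156 b t + t = t + 156 b t$)
$s = -1315$ ($s = \left(-88\right) 14 - 83 = -1232 - 83 = -1315$)
$\left(27050 + n{\left(217,209 \right)}\right) \left(s - 2222\right) = \left(27050 + 217 \left(1 + 156 \cdot 209\right)\right) \left(-1315 - 2222\right) = \left(27050 + 217 \left(1 + 32604\right)\right) \left(-3537\right) = \left(27050 + 217 \cdot 32605\right) \left(-3537\right) = \left(27050 + 7075285\right) \left(-3537\right) = 7102335 \left(-3537\right) = -25120958895$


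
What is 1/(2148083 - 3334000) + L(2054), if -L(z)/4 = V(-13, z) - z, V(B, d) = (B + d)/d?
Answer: 769363653671/93687443 ≈ 8212.0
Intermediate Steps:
V(B, d) = (B + d)/d
L(z) = 4*z - 4*(-13 + z)/z (L(z) = -4*((-13 + z)/z - z) = -4*(-z + (-13 + z)/z) = 4*z - 4*(-13 + z)/z)
1/(2148083 - 3334000) + L(2054) = 1/(2148083 - 3334000) + (-4 + 4*2054 + 52/2054) = 1/(-1185917) + (-4 + 8216 + 52*(1/2054)) = -1/1185917 + (-4 + 8216 + 2/79) = -1/1185917 + 648750/79 = 769363653671/93687443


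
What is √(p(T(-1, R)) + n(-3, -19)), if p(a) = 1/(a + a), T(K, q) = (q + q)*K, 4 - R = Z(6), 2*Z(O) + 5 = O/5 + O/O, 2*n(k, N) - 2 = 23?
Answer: √4035/18 ≈ 3.5290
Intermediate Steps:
n(k, N) = 25/2 (n(k, N) = 1 + (½)*23 = 1 + 23/2 = 25/2)
Z(O) = -2 + O/10 (Z(O) = -5/2 + (O/5 + O/O)/2 = -5/2 + (O*(⅕) + 1)/2 = -5/2 + (O/5 + 1)/2 = -5/2 + (1 + O/5)/2 = -5/2 + (½ + O/10) = -2 + O/10)
R = 27/5 (R = 4 - (-2 + (⅒)*6) = 4 - (-2 + ⅗) = 4 - 1*(-7/5) = 4 + 7/5 = 27/5 ≈ 5.4000)
T(K, q) = 2*K*q (T(K, q) = (2*q)*K = 2*K*q)
p(a) = 1/(2*a)
√(p(T(-1, R)) + n(-3, -19)) = √(1/(2*((2*(-1)*(27/5)))) + 25/2) = √(1/(2*(-54/5)) + 25/2) = √((½)*(-5/54) + 25/2) = √(-5/108 + 25/2) = √(1345/108) = √4035/18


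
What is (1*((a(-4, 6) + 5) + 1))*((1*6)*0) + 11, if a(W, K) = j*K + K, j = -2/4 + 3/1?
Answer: 11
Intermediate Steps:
j = 5/2 (j = -2*¼ + 3*1 = -½ + 3 = 5/2 ≈ 2.5000)
a(W, K) = 7*K/2 (a(W, K) = 5*K/2 + K = 7*K/2)
(1*((a(-4, 6) + 5) + 1))*((1*6)*0) + 11 = (1*(((7/2)*6 + 5) + 1))*((1*6)*0) + 11 = (1*((21 + 5) + 1))*(6*0) + 11 = (1*(26 + 1))*0 + 11 = (1*27)*0 + 11 = 27*0 + 11 = 0 + 11 = 11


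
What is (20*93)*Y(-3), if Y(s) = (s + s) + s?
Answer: -16740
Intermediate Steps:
Y(s) = 3*s (Y(s) = 2*s + s = 3*s)
(20*93)*Y(-3) = (20*93)*(3*(-3)) = 1860*(-9) = -16740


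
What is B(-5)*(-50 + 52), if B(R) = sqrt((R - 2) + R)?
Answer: 4*I*sqrt(3) ≈ 6.9282*I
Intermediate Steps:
B(R) = sqrt(-2 + 2*R) (B(R) = sqrt((-2 + R) + R) = sqrt(-2 + 2*R))
B(-5)*(-50 + 52) = sqrt(-2 + 2*(-5))*(-50 + 52) = sqrt(-2 - 10)*2 = sqrt(-12)*2 = (2*I*sqrt(3))*2 = 4*I*sqrt(3)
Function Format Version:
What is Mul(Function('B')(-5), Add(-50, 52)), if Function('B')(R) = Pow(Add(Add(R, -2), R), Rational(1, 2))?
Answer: Mul(4, I, Pow(3, Rational(1, 2))) ≈ Mul(6.9282, I)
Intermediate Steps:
Function('B')(R) = Pow(Add(-2, Mul(2, R)), Rational(1, 2)) (Function('B')(R) = Pow(Add(Add(-2, R), R), Rational(1, 2)) = Pow(Add(-2, Mul(2, R)), Rational(1, 2)))
Mul(Function('B')(-5), Add(-50, 52)) = Mul(Pow(Add(-2, Mul(2, -5)), Rational(1, 2)), Add(-50, 52)) = Mul(Pow(Add(-2, -10), Rational(1, 2)), 2) = Mul(Pow(-12, Rational(1, 2)), 2) = Mul(Mul(2, I, Pow(3, Rational(1, 2))), 2) = Mul(4, I, Pow(3, Rational(1, 2)))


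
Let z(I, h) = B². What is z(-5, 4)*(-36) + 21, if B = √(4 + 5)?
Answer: -303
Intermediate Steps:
B = 3 (B = √9 = 3)
z(I, h) = 9 (z(I, h) = 3² = 9)
z(-5, 4)*(-36) + 21 = 9*(-36) + 21 = -324 + 21 = -303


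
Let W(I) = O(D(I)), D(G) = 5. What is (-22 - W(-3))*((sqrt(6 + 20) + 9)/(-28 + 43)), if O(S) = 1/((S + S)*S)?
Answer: -3303/250 - 367*sqrt(26)/250 ≈ -20.697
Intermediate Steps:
O(S) = 1/(2*S**2) (O(S) = 1/(((2*S))*S) = (1/(2*S))/S = 1/(2*S**2))
W(I) = 1/50 (W(I) = (1/2)/5**2 = (1/2)*(1/25) = 1/50)
(-22 - W(-3))*((sqrt(6 + 20) + 9)/(-28 + 43)) = (-22 - 1*1/50)*((sqrt(6 + 20) + 9)/(-28 + 43)) = (-22 - 1/50)*((sqrt(26) + 9)/15) = -1101*(9 + sqrt(26))/(50*15) = -1101*(3/5 + sqrt(26)/15)/50 = -3303/250 - 367*sqrt(26)/250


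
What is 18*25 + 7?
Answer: 457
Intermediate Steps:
18*25 + 7 = 450 + 7 = 457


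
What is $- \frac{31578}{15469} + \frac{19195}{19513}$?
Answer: $- \frac{319254059}{301846597} \approx -1.0577$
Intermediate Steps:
$- \frac{31578}{15469} + \frac{19195}{19513} = - \frac{319254059}{301846597}$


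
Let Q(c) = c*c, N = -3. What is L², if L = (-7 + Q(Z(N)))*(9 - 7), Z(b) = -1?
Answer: 144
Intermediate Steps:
Q(c) = c²
L = -12 (L = (-7 + (-1)²)*(9 - 7) = (-7 + 1)*2 = -6*2 = -12)
L² = (-12)² = 144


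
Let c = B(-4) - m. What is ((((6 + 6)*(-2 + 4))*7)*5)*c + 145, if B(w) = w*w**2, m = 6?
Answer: -58655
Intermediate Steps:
B(w) = w**3
c = -70 (c = (-4)**3 - 1*6 = -64 - 6 = -70)
((((6 + 6)*(-2 + 4))*7)*5)*c + 145 = ((((6 + 6)*(-2 + 4))*7)*5)*(-70) + 145 = (((12*2)*7)*5)*(-70) + 145 = ((24*7)*5)*(-70) + 145 = (168*5)*(-70) + 145 = 840*(-70) + 145 = -58800 + 145 = -58655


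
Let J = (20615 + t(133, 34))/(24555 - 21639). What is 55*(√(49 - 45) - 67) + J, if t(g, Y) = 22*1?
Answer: -1156007/324 ≈ -3567.9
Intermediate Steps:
t(g, Y) = 22
J = 2293/324 (J = (20615 + 22)/(24555 - 21639) = 20637/2916 = 20637*(1/2916) = 2293/324 ≈ 7.0772)
55*(√(49 - 45) - 67) + J = 55*(√(49 - 45) - 67) + 2293/324 = 55*(√4 - 67) + 2293/324 = 55*(2 - 67) + 2293/324 = 55*(-65) + 2293/324 = -3575 + 2293/324 = -1156007/324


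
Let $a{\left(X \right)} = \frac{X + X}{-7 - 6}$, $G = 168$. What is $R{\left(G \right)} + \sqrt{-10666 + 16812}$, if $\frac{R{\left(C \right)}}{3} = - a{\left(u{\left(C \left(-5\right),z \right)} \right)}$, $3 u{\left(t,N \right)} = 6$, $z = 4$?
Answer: $\frac{12}{13} + \sqrt{6146} \approx 79.319$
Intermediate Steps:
$u{\left(t,N \right)} = 2$ ($u{\left(t,N \right)} = \frac{1}{3} \cdot 6 = 2$)
$a{\left(X \right)} = - \frac{2 X}{13}$ ($a{\left(X \right)} = \frac{2 X}{-13} = 2 X \left(- \frac{1}{13}\right) = - \frac{2 X}{13}$)
$R{\left(C \right)} = \frac{12}{13}$ ($R{\left(C \right)} = 3 \left(- \frac{\left(-2\right) 2}{13}\right) = 3 \left(\left(-1\right) \left(- \frac{4}{13}\right)\right) = 3 \cdot \frac{4}{13} = \frac{12}{13}$)
$R{\left(G \right)} + \sqrt{-10666 + 16812} = \frac{12}{13} + \sqrt{-10666 + 16812} = \frac{12}{13} + \sqrt{6146}$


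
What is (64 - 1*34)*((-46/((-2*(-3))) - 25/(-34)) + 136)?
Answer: 65825/17 ≈ 3872.1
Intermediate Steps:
(64 - 1*34)*((-46/((-2*(-3))) - 25/(-34)) + 136) = (64 - 34)*((-46/6 - 25*(-1/34)) + 136) = 30*((-46*⅙ + 25/34) + 136) = 30*((-23/3 + 25/34) + 136) = 30*(-707/102 + 136) = 30*(13165/102) = 65825/17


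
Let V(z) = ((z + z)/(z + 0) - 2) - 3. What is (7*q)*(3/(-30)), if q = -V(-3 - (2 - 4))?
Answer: -21/10 ≈ -2.1000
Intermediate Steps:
V(z) = -3 (V(z) = ((2*z)/z - 2) - 3 = (2 - 2) - 3 = 0 - 3 = -3)
q = 3 (q = -1*(-3) = 3)
(7*q)*(3/(-30)) = (7*3)*(3/(-30)) = 21*(3*(-1/30)) = 21*(-1/10) = -21/10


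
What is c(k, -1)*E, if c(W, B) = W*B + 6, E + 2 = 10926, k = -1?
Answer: 76468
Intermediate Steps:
E = 10924 (E = -2 + 10926 = 10924)
c(W, B) = 6 + B*W (c(W, B) = B*W + 6 = 6 + B*W)
c(k, -1)*E = (6 - 1*(-1))*10924 = (6 + 1)*10924 = 7*10924 = 76468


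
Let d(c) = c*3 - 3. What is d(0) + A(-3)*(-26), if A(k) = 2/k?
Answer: 43/3 ≈ 14.333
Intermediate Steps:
d(c) = -3 + 3*c (d(c) = 3*c - 3 = -3 + 3*c)
d(0) + A(-3)*(-26) = (-3 + 3*0) + (2/(-3))*(-26) = (-3 + 0) + (2*(-1/3))*(-26) = -3 - 2/3*(-26) = -3 + 52/3 = 43/3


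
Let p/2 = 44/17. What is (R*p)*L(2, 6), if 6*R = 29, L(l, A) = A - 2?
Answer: 5104/51 ≈ 100.08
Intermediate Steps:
L(l, A) = -2 + A
p = 88/17 (p = 2*(44/17) = 88/17 ≈ 5.1765)
R = 29/6 (R = (⅙)*29 = 29/6 ≈ 4.8333)
(R*p)*L(2, 6) = ((29/6)*(88/17))*(-2 + 6) = (1276/51)*4 = 5104/51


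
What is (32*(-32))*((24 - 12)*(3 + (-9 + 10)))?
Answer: -49152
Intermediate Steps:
(32*(-32))*((24 - 12)*(3 + (-9 + 10))) = -12288*(3 + 1) = -12288*4 = -1024*48 = -49152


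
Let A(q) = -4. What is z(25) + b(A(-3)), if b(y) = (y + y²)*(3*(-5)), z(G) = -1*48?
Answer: -228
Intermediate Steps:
z(G) = -48
b(y) = -15*y - 15*y² (b(y) = (y + y²)*(-15) = -15*y - 15*y²)
z(25) + b(A(-3)) = -48 - 15*(-4)*(1 - 4) = -48 - 15*(-4)*(-3) = -48 - 180 = -228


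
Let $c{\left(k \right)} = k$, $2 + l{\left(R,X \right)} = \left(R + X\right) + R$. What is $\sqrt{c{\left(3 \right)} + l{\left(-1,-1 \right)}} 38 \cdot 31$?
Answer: $1178 i \sqrt{2} \approx 1665.9 i$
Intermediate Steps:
$l{\left(R,X \right)} = -2 + X + 2 R$ ($l{\left(R,X \right)} = -2 + \left(\left(R + X\right) + R\right) = -2 + \left(X + 2 R\right) = -2 + X + 2 R$)
$\sqrt{c{\left(3 \right)} + l{\left(-1,-1 \right)}} 38 \cdot 31 = \sqrt{3 - 5} \cdot 38 \cdot 31 = \sqrt{-2} \cdot 38 \cdot 31 = i \sqrt{2} \cdot 38 \cdot 31 = 38 i \sqrt{2} \cdot 31 = 1178 i \sqrt{2}$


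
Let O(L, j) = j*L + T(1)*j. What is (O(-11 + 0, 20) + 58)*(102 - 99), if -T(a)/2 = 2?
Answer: -726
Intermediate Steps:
T(a) = -4 (T(a) = -2*2 = -4)
O(L, j) = -4*j + L*j (O(L, j) = j*L - 4*j = L*j - 4*j = -4*j + L*j)
(O(-11 + 0, 20) + 58)*(102 - 99) = (20*(-4 + (-11 + 0)) + 58)*(102 - 99) = (20*(-4 - 11) + 58)*3 = (20*(-15) + 58)*3 = (-300 + 58)*3 = -242*3 = -726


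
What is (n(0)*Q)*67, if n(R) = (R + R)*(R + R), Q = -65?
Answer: 0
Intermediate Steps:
n(R) = 4*R**2 (n(R) = (2*R)*(2*R) = 4*R**2)
(n(0)*Q)*67 = ((4*0**2)*(-65))*67 = ((4*0)*(-65))*67 = (0*(-65))*67 = 0*67 = 0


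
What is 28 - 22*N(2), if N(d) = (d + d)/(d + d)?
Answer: 6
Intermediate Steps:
N(d) = 1 (N(d) = (2*d)/((2*d)) = (2*d)*(1/(2*d)) = 1)
28 - 22*N(2) = 28 - 22*1 = 28 - 22 = 6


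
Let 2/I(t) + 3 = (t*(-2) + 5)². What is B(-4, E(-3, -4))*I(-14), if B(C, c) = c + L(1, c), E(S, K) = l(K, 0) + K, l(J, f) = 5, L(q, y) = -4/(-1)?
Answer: 5/543 ≈ 0.0092081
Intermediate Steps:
L(q, y) = 4 (L(q, y) = -4*(-1) = 4)
E(S, K) = 5 + K
I(t) = 2/(-3 + (5 - 2*t)²) (I(t) = 2/(-3 + (t*(-2) + 5)²) = 2/(-3 + (-2*t + 5)²) = 2/(-3 + (5 - 2*t)²))
B(C, c) = 4 + c (B(C, c) = c + 4 = 4 + c)
B(-4, E(-3, -4))*I(-14) = (4 + (5 - 4))*(2/(-3 + (-5 + 2*(-14))²)) = (4 + 1)*(2/(-3 + (-5 - 28)²)) = 5*(2/(-3 + (-33)²)) = 5*(2/(-3 + 1089)) = 5*(2/1086) = 5*(2*(1/1086)) = 5*(1/543) = 5/543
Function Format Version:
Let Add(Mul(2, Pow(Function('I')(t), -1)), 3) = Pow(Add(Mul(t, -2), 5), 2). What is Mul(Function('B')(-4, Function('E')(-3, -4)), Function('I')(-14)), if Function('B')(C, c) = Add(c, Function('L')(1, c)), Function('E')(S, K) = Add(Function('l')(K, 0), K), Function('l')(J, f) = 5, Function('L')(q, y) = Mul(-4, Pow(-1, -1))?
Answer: Rational(5, 543) ≈ 0.0092081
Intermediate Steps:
Function('L')(q, y) = 4 (Function('L')(q, y) = Mul(-4, -1) = 4)
Function('E')(S, K) = Add(5, K)
Function('I')(t) = Mul(2, Pow(Add(-3, Pow(Add(5, Mul(-2, t)), 2)), -1)) (Function('I')(t) = Mul(2, Pow(Add(-3, Pow(Add(Mul(t, -2), 5), 2)), -1)) = Mul(2, Pow(Add(-3, Pow(Add(Mul(-2, t), 5), 2)), -1)) = Mul(2, Pow(Add(-3, Pow(Add(5, Mul(-2, t)), 2)), -1)))
Function('B')(C, c) = Add(4, c) (Function('B')(C, c) = Add(c, 4) = Add(4, c))
Mul(Function('B')(-4, Function('E')(-3, -4)), Function('I')(-14)) = Mul(Add(4, Add(5, -4)), Mul(2, Pow(Add(-3, Pow(Add(-5, Mul(2, -14)), 2)), -1))) = Mul(Add(4, 1), Mul(2, Pow(Add(-3, Pow(Add(-5, -28), 2)), -1))) = Mul(5, Mul(2, Pow(Add(-3, Pow(-33, 2)), -1))) = Mul(5, Mul(2, Pow(Add(-3, 1089), -1))) = Mul(5, Mul(2, Pow(1086, -1))) = Mul(5, Mul(2, Rational(1, 1086))) = Mul(5, Rational(1, 543)) = Rational(5, 543)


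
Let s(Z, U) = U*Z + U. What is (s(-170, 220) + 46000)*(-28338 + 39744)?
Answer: 100600920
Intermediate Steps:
s(Z, U) = U + U*Z
(s(-170, 220) + 46000)*(-28338 + 39744) = (220*(1 - 170) + 46000)*(-28338 + 39744) = (220*(-169) + 46000)*11406 = (-37180 + 46000)*11406 = 8820*11406 = 100600920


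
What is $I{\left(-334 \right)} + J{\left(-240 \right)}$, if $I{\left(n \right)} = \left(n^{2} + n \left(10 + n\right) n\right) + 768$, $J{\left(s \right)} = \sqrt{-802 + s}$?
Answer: $-36031820 + i \sqrt{1042} \approx -3.6032 \cdot 10^{7} + 32.28 i$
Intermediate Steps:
$I{\left(n \right)} = 768 + n^{2} + n^{2} \left(10 + n\right)$ ($I{\left(n \right)} = \left(n^{2} + n^{2} \left(10 + n\right)\right) + 768 = 768 + n^{2} + n^{2} \left(10 + n\right)$)
$I{\left(-334 \right)} + J{\left(-240 \right)} = \left(768 + \left(-334\right)^{3} + 11 \left(-334\right)^{2}\right) + \sqrt{-802 - 240} = \left(768 - 37259704 + 11 \cdot 111556\right) + \sqrt{-1042} = \left(768 - 37259704 + 1227116\right) + i \sqrt{1042} = -36031820 + i \sqrt{1042}$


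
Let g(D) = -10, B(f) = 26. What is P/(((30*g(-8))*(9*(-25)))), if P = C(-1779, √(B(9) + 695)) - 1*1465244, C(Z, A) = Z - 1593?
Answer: -367154/16875 ≈ -21.757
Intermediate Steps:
C(Z, A) = -1593 + Z
P = -1468616 (P = (-1593 - 1779) - 1*1465244 = -3372 - 1465244 = -1468616)
P/(((30*g(-8))*(9*(-25)))) = -1468616/((30*(-10))*(9*(-25))) = -1468616/((-300*(-225))) = -1468616/67500 = -1468616*1/67500 = -367154/16875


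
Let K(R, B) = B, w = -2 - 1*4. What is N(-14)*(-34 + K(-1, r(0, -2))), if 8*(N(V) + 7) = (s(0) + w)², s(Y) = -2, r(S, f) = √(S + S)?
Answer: -34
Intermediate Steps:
w = -6 (w = -2 - 4 = -6)
r(S, f) = √2*√S (r(S, f) = √(2*S) = √2*√S)
N(V) = 1 (N(V) = -7 + (-2 - 6)²/8 = -7 + (⅛)*(-8)² = -7 + (⅛)*64 = -7 + 8 = 1)
N(-14)*(-34 + K(-1, r(0, -2))) = 1*(-34 + √2*√0) = 1*(-34 + √2*0) = 1*(-34 + 0) = 1*(-34) = -34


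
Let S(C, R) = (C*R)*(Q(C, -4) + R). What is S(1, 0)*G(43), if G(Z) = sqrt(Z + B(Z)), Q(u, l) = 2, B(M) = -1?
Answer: 0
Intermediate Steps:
G(Z) = sqrt(-1 + Z) (G(Z) = sqrt(Z - 1) = sqrt(-1 + Z))
S(C, R) = C*R*(2 + R) (S(C, R) = (C*R)*(2 + R) = C*R*(2 + R))
S(1, 0)*G(43) = (1*0*(2 + 0))*sqrt(-1 + 43) = (1*0*2)*sqrt(42) = 0*sqrt(42) = 0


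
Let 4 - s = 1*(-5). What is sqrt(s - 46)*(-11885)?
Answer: -11885*I*sqrt(37) ≈ -72294.0*I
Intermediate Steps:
s = 9 (s = 4 - (-5) = 4 - 1*(-5) = 4 + 5 = 9)
sqrt(s - 46)*(-11885) = sqrt(9 - 46)*(-11885) = sqrt(-37)*(-11885) = (I*sqrt(37))*(-11885) = -11885*I*sqrt(37)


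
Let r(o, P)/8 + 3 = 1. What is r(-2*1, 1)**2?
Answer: 256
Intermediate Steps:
r(o, P) = -16 (r(o, P) = -24 + 8*1 = -24 + 8 = -16)
r(-2*1, 1)**2 = (-16)**2 = 256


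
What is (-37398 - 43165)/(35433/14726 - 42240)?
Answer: 1186370738/621990807 ≈ 1.9074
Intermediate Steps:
(-37398 - 43165)/(35433/14726 - 42240) = -80563/(35433*(1/14726) - 42240) = -80563/(35433/14726 - 42240) = -80563/(-621990807/14726) = -80563*(-14726/621990807) = 1186370738/621990807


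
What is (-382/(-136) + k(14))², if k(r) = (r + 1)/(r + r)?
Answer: 158404/14161 ≈ 11.186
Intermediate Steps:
k(r) = (1 + r)/(2*r) (k(r) = (1 + r)/((2*r)) = (1 + r)*(1/(2*r)) = (1 + r)/(2*r))
(-382/(-136) + k(14))² = (-382/(-136) + (½)*(1 + 14)/14)² = (-382*(-1/136) + (½)*(1/14)*15)² = (191/68 + 15/28)² = (398/119)² = 158404/14161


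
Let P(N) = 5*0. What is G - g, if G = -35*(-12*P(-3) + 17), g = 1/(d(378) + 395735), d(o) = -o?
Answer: -235237416/395357 ≈ -595.00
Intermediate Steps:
P(N) = 0
g = 1/395357 (g = 1/(-1*378 + 395735) = 1/(-378 + 395735) = 1/395357 ≈ 2.5294e-6)
G = -595 (G = -35*(-12*0 + 17) = -35*(0 + 17) = -35*17 = -595)
G - g = -595 - 1*1/395357 = -595 - 1/395357 = -235237416/395357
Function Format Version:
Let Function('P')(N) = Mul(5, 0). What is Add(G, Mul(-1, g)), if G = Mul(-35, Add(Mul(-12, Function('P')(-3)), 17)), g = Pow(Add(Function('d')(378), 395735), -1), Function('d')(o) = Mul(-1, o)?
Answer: Rational(-235237416, 395357) ≈ -595.00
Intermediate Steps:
Function('P')(N) = 0
g = Rational(1, 395357) (g = Pow(Add(Mul(-1, 378), 395735), -1) = Pow(Add(-378, 395735), -1) = Pow(395357, -1) = Rational(1, 395357) ≈ 2.5294e-6)
G = -595 (G = Mul(-35, Add(Mul(-12, 0), 17)) = Mul(-35, Add(0, 17)) = Mul(-35, 17) = -595)
Add(G, Mul(-1, g)) = Add(-595, Mul(-1, Rational(1, 395357))) = Add(-595, Rational(-1, 395357)) = Rational(-235237416, 395357)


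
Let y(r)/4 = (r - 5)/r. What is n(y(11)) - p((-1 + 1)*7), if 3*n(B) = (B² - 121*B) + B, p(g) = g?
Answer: -10368/121 ≈ -85.686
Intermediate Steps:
y(r) = 4*(-5 + r)/r (y(r) = 4*((r - 5)/r) = 4*((-5 + r)/r) = 4*(-5 + r)/r)
n(B) = -40*B + B²/3 (n(B) = ((B² - 121*B) + B)/3 = (B² - 120*B)/3 = -40*B + B²/3)
n(y(11)) - p((-1 + 1)*7) = (4 - 20/11)*(-120 + (4 - 20/11))/3 - (-1 + 1)*7 = (4 - 20*1/11)*(-120 + (4 - 20*1/11))/3 - 0*7 = (4 - 20/11)*(-120 + (4 - 20/11))/3 - 1*0 = (⅓)*(24/11)*(-120 + 24/11) + 0 = (⅓)*(24/11)*(-1296/11) + 0 = -10368/121 + 0 = -10368/121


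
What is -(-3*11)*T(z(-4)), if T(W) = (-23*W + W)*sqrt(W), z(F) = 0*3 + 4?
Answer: -5808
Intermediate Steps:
z(F) = 4 (z(F) = 0 + 4 = 4)
T(W) = -22*W**(3/2) (T(W) = (-22*W)*sqrt(W) = -22*W**(3/2))
-(-3*11)*T(z(-4)) = -(-3*11)*(-22*4**(3/2)) = -(-33)*(-22*8) = -(-33)*(-176) = -1*5808 = -5808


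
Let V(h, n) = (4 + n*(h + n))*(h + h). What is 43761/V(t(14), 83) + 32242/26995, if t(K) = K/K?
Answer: 1631168579/376634240 ≈ 4.3309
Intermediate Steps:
t(K) = 1
V(h, n) = 2*h*(4 + n*(h + n)) (V(h, n) = (4 + n*(h + n))*(2*h) = 2*h*(4 + n*(h + n)))
43761/V(t(14), 83) + 32242/26995 = 43761/((2*1*(4 + 83² + 1*83))) + 32242/26995 = 43761/((2*1*(4 + 6889 + 83))) + 32242*(1/26995) = 43761/((2*1*6976)) + 32242/26995 = 43761/13952 + 32242/26995 = 1631168579/376634240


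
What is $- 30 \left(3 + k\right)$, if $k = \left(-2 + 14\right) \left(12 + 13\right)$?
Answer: $-9090$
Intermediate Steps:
$k = 300$ ($k = 12 \cdot 25 = 300$)
$- 30 \left(3 + k\right) = - 30 \left(3 + 300\right) = \left(-30\right) 303 = -9090$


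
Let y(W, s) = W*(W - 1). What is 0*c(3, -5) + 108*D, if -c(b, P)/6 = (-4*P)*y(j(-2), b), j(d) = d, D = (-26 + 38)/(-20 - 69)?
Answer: -1296/89 ≈ -14.562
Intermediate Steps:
D = -12/89 (D = 12/(-89) = 12*(-1/89) = -12/89 ≈ -0.13483)
y(W, s) = W*(-1 + W)
c(b, P) = 144*P (c(b, P) = -6*(-4*P)*(-2*(-1 - 2)) = -6*(-4*P)*(-2*(-3)) = -6*(-4*P)*6 = -(-144)*P = 144*P)
0*c(3, -5) + 108*D = 0*(144*(-5)) + 108*(-12/89) = 0*(-720) - 1296/89 = 0 - 1296/89 = -1296/89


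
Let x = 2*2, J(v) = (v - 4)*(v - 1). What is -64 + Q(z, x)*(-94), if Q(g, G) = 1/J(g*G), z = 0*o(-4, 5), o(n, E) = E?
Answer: -175/2 ≈ -87.500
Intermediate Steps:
z = 0 (z = 0*5 = 0)
J(v) = (-1 + v)*(-4 + v) (J(v) = (-4 + v)*(-1 + v) = (-1 + v)*(-4 + v))
x = 4
Q(g, G) = 1/(4 + G**2*g**2 - 5*G*g) (Q(g, G) = 1/(4 + (g*G)**2 - 5*g*G) = 1/(4 + (G*g)**2 - 5*G*g) = 1/(4 + G**2*g**2 - 5*G*g))
-64 + Q(z, x)*(-94) = -64 - 94/(4 + 4**2*0**2 - 5*4*0) = -64 - 94/(4 + 16*0 + 0) = -64 - 94/(4 + 0 + 0) = -64 - 94/4 = -64 + (1/4)*(-94) = -64 - 47/2 = -175/2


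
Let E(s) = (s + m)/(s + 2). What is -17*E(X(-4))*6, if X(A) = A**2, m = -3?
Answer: -221/3 ≈ -73.667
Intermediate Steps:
E(s) = (-3 + s)/(2 + s) (E(s) = (s - 3)/(s + 2) = (-3 + s)/(2 + s))
-17*E(X(-4))*6 = -17*(-3 + (-4)**2)/(2 + (-4)**2)*6 = -17*(-3 + 16)/(2 + 16)*6 = -17*13/18*6 = -221/18*6 = -221/3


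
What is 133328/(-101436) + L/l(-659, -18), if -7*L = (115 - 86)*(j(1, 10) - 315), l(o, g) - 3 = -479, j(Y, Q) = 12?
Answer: -333891757/84496188 ≈ -3.9516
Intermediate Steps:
l(o, g) = -476 (l(o, g) = 3 - 479 = -476)
L = 8787/7 (L = -(115 - 86)*(12 - 315)/7 = -29*(-303)/7 = -⅐*(-8787) = 8787/7 ≈ 1255.3)
133328/(-101436) + L/l(-659, -18) = 133328/(-101436) + (8787/7)/(-476) = 133328*(-1/101436) + (8787/7)*(-1/476) = -33332/25359 - 8787/3332 = -333891757/84496188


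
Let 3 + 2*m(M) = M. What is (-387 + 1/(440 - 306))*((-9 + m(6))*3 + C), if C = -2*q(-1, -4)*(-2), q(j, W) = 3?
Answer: 1088997/268 ≈ 4063.4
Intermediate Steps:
m(M) = -3/2 + M/2
C = 12 (C = -2*3*(-2) = -6*(-2) = 12)
(-387 + 1/(440 - 306))*((-9 + m(6))*3 + C) = (-387 + 1/(440 - 306))*((-9 + (-3/2 + (½)*6))*3 + 12) = (-387 + 1/134)*((-9 + (-3/2 + 3))*3 + 12) = (-387 + 1/134)*((-9 + 3/2)*3 + 12) = -51857*(-15/2*3 + 12)/134 = -51857*(-45/2 + 12)/134 = -51857/134*(-21/2) = 1088997/268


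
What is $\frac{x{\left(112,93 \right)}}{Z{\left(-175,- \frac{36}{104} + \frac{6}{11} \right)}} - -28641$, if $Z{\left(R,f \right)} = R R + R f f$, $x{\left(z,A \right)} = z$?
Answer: $\frac{10247071601011}{357776275} \approx 28641.0$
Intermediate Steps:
$Z{\left(R,f \right)} = R^{2} + R f^{2}$
$\frac{x{\left(112,93 \right)}}{Z{\left(-175,- \frac{36}{104} + \frac{6}{11} \right)}} - -28641 = \frac{112}{\left(-175\right) \left(-175 + \left(- \frac{36}{104} + \frac{6}{11}\right)^{2}\right)} - -28641 = \frac{112}{\left(-175\right) \left(-175 + \left(\left(-36\right) \frac{1}{104} + 6 \cdot \frac{1}{11}\right)^{2}\right)} + 28641 = \frac{112}{\left(-175\right) \left(-175 + \left(- \frac{9}{26} + \frac{6}{11}\right)^{2}\right)} + 28641 = \frac{112}{\left(-175\right) \left(-175 + \left(\frac{57}{286}\right)^{2}\right)} + 28641 = \frac{112}{\left(-175\right) \left(-175 + \frac{3249}{81796}\right)} + 28641 = \frac{112}{\left(-175\right) \left(- \frac{14311051}{81796}\right)} + 28641 = \frac{112}{\frac{2504433925}{81796}} + 28641 = 112 \cdot \frac{81796}{2504433925} + 28641 = \frac{1308736}{357776275} + 28641 = \frac{10247071601011}{357776275}$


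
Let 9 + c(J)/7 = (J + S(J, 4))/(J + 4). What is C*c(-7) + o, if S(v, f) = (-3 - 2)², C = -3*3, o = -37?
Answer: 908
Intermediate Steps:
C = -9
S(v, f) = 25 (S(v, f) = (-5)² = 25)
c(J) = -63 + 7*(25 + J)/(4 + J) (c(J) = -63 + 7*((J + 25)/(J + 4)) = -63 + 7*((25 + J)/(4 + J)) = -63 + 7*(25 + J)/(4 + J))
C*c(-7) + o = -63*(-11 - 8*(-7))/(4 - 7) - 37 = -63*(-11 + 56)/(-3) - 37 = -63*(-1)*45/3 - 37 = -9*(-105) - 37 = 945 - 37 = 908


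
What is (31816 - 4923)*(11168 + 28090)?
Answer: 1055765394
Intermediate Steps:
(31816 - 4923)*(11168 + 28090) = 26893*39258 = 1055765394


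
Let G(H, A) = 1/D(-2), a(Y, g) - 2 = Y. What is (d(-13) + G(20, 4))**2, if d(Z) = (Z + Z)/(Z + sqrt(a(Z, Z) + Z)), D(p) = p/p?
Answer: 3*(52*sqrt(6) + 499*I)/(52*sqrt(6) + 145*I) ≈ 7.1341 + 3.6315*I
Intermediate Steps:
a(Y, g) = 2 + Y
D(p) = 1
G(H, A) = 1 (G(H, A) = 1/1 = 1)
d(Z) = 2*Z/(Z + sqrt(2 + 2*Z)) (d(Z) = (Z + Z)/(Z + sqrt((2 + Z) + Z)) = (2*Z)/(Z + sqrt(2 + 2*Z)) = 2*Z/(Z + sqrt(2 + 2*Z)))
(d(-13) + G(20, 4))**2 = (2*(-13)/(-13 + sqrt(2)*sqrt(1 - 13)) + 1)**2 = (2*(-13)/(-13 + sqrt(2)*sqrt(-12)) + 1)**2 = (2*(-13)/(-13 + sqrt(2)*(2*I*sqrt(3))) + 1)**2 = (2*(-13)/(-13 + 2*I*sqrt(6)) + 1)**2 = (-26/(-13 + 2*I*sqrt(6)) + 1)**2 = (1 - 26/(-13 + 2*I*sqrt(6)))**2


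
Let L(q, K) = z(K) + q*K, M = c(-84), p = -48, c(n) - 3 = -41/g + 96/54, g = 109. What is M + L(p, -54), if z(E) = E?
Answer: 2494096/981 ≈ 2542.4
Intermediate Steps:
c(n) = 4318/981 (c(n) = 3 + (-41/109 + 96/54) = 3 + (-41*1/109 + 96*(1/54)) = 3 + (-41/109 + 16/9) = 3 + 1375/981 = 4318/981)
M = 4318/981 ≈ 4.4016
L(q, K) = K + K*q (L(q, K) = K + q*K = K + K*q)
M + L(p, -54) = 4318/981 - 54*(1 - 48) = 4318/981 - 54*(-47) = 4318/981 + 2538 = 2494096/981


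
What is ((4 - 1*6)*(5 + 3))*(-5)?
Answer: 80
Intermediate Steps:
((4 - 1*6)*(5 + 3))*(-5) = ((4 - 6)*8)*(-5) = -2*8*(-5) = -16*(-5) = 80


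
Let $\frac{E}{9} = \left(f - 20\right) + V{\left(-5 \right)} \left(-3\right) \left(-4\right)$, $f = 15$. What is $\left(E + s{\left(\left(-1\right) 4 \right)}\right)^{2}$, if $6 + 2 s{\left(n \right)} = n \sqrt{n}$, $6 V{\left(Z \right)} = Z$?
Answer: $19028 + 1104 i \approx 19028.0 + 1104.0 i$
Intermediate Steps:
$V{\left(Z \right)} = \frac{Z}{6}$
$s{\left(n \right)} = -3 + \frac{n^{\frac{3}{2}}}{2}$ ($s{\left(n \right)} = -3 + \frac{n \sqrt{n}}{2} = -3 + \frac{n^{\frac{3}{2}}}{2}$)
$E = -135$ ($E = 9 \left(\left(15 - 20\right) + \frac{1}{6} \left(-5\right) \left(-3\right) \left(-4\right)\right) = 9 \left(-5 + \left(- \frac{5}{6}\right) \left(-3\right) \left(-4\right)\right) = 9 \left(-5 + \frac{5}{2} \left(-4\right)\right) = 9 \left(-5 - 10\right) = 9 \left(-15\right) = -135$)
$\left(E + s{\left(\left(-1\right) 4 \right)}\right)^{2} = \left(-135 - \left(3 - \frac{\left(\left(-1\right) 4\right)^{\frac{3}{2}}}{2}\right)\right)^{2} = \left(-135 - \left(3 - \frac{\left(-4\right)^{\frac{3}{2}}}{2}\right)\right)^{2} = \left(-135 - \left(3 - \frac{\left(-8\right) i}{2}\right)\right)^{2} = \left(-135 - \left(3 + 4 i\right)\right)^{2} = \left(-138 - 4 i\right)^{2}$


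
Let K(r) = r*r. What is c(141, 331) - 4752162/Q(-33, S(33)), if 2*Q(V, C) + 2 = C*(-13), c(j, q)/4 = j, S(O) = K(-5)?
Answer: 3229584/109 ≈ 29629.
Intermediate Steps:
K(r) = r²
S(O) = 25 (S(O) = (-5)² = 25)
c(j, q) = 4*j
Q(V, C) = -1 - 13*C/2 (Q(V, C) = -1 + (C*(-13))/2 = -1 + (-13*C)/2 = -1 - 13*C/2)
c(141, 331) - 4752162/Q(-33, S(33)) = 4*141 - 4752162/(-1 - 13/2*25) = 564 - 4752162/(-1 - 325/2) = 564 - 4752162/(-327/2) = 564 - 4752162*(-2)/327 = 564 - 1*(-3168108/109) = 564 + 3168108/109 = 3229584/109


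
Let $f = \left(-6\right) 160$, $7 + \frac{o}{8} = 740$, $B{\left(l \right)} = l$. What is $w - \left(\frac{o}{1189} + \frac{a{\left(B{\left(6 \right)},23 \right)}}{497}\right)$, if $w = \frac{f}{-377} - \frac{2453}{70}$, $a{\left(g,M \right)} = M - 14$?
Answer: $- \frac{2876682461}{76821290} \approx -37.446$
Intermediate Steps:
$a{\left(g,M \right)} = -14 + M$
$o = 5864$ ($o = -56 + 8 \cdot 740 = -56 + 5920 = 5864$)
$f = -960$
$w = - \frac{857581}{26390}$ ($w = - \frac{960}{-377} - \frac{2453}{70} = \left(-960\right) \left(- \frac{1}{377}\right) - \frac{2453}{70} = \frac{960}{377} - \frac{2453}{70} = - \frac{857581}{26390} \approx -32.496$)
$w - \left(\frac{o}{1189} + \frac{a{\left(B{\left(6 \right)},23 \right)}}{497}\right) = - \frac{857581}{26390} - \left(\frac{5864}{1189} + \frac{-14 + 23}{497}\right) = - \frac{857581}{26390} - \left(5864 \cdot \frac{1}{1189} + 9 \cdot \frac{1}{497}\right) = - \frac{857581}{26390} - \left(\frac{5864}{1189} + \frac{9}{497}\right) = - \frac{857581}{26390} - \frac{2925109}{590933} = - \frac{2876682461}{76821290}$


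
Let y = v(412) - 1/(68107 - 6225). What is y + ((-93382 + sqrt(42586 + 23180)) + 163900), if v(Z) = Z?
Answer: 4389290259/61882 + sqrt(65766) ≈ 71187.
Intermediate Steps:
y = 25495383/61882 (y = 412 - 1/(68107 - 6225) = 412 - 1/61882 = 25495383/61882 ≈ 412.00)
y + ((-93382 + sqrt(42586 + 23180)) + 163900) = 25495383/61882 + ((-93382 + sqrt(42586 + 23180)) + 163900) = 25495383/61882 + ((-93382 + sqrt(65766)) + 163900) = 25495383/61882 + (70518 + sqrt(65766)) = 4389290259/61882 + sqrt(65766)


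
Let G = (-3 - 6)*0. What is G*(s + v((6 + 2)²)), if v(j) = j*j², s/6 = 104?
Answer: 0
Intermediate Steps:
s = 624 (s = 6*104 = 624)
v(j) = j³
G = 0 (G = -9*0 = 0)
G*(s + v((6 + 2)²)) = 0*(624 + ((6 + 2)²)³) = 0*(624 + (8²)³) = 0*(624 + 64³) = 0*(624 + 262144) = 0*262768 = 0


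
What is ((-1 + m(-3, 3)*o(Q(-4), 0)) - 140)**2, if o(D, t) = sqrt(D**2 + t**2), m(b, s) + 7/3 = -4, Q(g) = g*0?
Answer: 19881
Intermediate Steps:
Q(g) = 0
m(b, s) = -19/3 (m(b, s) = -7/3 - 4 = -19/3)
((-1 + m(-3, 3)*o(Q(-4), 0)) - 140)**2 = ((-1 - 19*sqrt(0**2 + 0**2)/3) - 140)**2 = ((-1 - 19*sqrt(0 + 0)/3) - 140)**2 = ((-1 - 19*sqrt(0)/3) - 140)**2 = ((-1 - 19/3*0) - 140)**2 = ((-1 + 0) - 140)**2 = (-1 - 140)**2 = (-141)**2 = 19881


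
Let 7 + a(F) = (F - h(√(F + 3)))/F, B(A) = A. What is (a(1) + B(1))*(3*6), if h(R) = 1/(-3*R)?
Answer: -87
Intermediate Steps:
h(R) = -1/(3*R)
a(F) = -7 + (F + 1/(3*√(3 + F)))/F (a(F) = -7 + (F - (-1)/(3*(√(F + 3))))/F = -7 + (F - (-1)/(3*(√(3 + F))))/F = -7 + (F - (-1)/(3*√(3 + F)))/F = -7 + (F + 1/(3*√(3 + F)))/F)
(a(1) + B(1))*(3*6) = ((-6 + (⅓)/(1*√(3 + 1))) + 1)*(3*6) = ((-6 + (⅓)*1/√4) + 1)*18 = ((-6 + (⅓)*1*(½)) + 1)*18 = ((-6 + ⅙) + 1)*18 = (-35/6 + 1)*18 = -29/6*18 = -87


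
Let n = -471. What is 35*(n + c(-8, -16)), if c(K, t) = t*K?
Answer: -12005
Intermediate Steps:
c(K, t) = K*t
35*(n + c(-8, -16)) = 35*(-471 - 8*(-16)) = 35*(-471 + 128) = 35*(-343) = -12005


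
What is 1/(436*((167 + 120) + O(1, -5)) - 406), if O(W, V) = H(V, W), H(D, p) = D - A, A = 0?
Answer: 1/122546 ≈ 8.1602e-6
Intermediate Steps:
H(D, p) = D (H(D, p) = D - 1*0 = D + 0 = D)
O(W, V) = V
1/(436*((167 + 120) + O(1, -5)) - 406) = 1/(436*((167 + 120) - 5) - 406) = 1/(436*(287 - 5) - 406) = 1/(436*282 - 406) = 1/(122952 - 406) = 1/122546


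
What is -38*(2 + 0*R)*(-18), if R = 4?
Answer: 1368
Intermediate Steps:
-38*(2 + 0*R)*(-18) = -38*(2 + 0*4)*(-18) = -38*(2 + 0)*(-18) = -38*2*(-18) = -76*(-18) = 1368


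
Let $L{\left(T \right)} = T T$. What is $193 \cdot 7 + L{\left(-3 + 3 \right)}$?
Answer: $1351$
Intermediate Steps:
$L{\left(T \right)} = T^{2}$
$193 \cdot 7 + L{\left(-3 + 3 \right)} = 193 \cdot 7 + \left(-3 + 3\right)^{2} = 1351 + 0^{2} = 1351 + 0 = 1351$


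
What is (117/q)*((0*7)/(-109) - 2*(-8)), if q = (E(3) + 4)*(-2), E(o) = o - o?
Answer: -234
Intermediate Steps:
E(o) = 0
q = -8 (q = (0 + 4)*(-2) = 4*(-2) = -8)
(117/q)*((0*7)/(-109) - 2*(-8)) = (117/(-8))*((0*7)/(-109) - 2*(-8)) = (117*(-⅛))*(0*(-1/109) - 1*(-16)) = -117*(0 + 16)/8 = -117/8*16 = -234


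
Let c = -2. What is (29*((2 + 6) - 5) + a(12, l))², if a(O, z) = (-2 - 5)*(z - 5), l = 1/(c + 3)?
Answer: 13225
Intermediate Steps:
l = 1 (l = 1/(-2 + 3) = 1/1 = 1)
a(O, z) = 35 - 7*z (a(O, z) = -7*(-5 + z) = 35 - 7*z)
(29*((2 + 6) - 5) + a(12, l))² = (29*((2 + 6) - 5) + (35 - 7*1))² = (29*(8 - 5) + (35 - 7))² = (29*3 + 28)² = (87 + 28)² = 115² = 13225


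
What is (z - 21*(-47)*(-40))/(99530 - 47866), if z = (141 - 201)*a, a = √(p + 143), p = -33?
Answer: -4935/6458 - 15*√110/12916 ≈ -0.77635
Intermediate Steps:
a = √110 (a = √(-33 + 143) = √110 ≈ 10.488)
z = -60*√110 (z = (141 - 201)*√110 = -60*√110 ≈ -629.29)
(z - 21*(-47)*(-40))/(99530 - 47866) = (-60*√110 - 21*(-47)*(-40))/(99530 - 47866) = (-60*√110 + 987*(-40))/51664 = (-60*√110 - 39480)*(1/51664) = (-39480 - 60*√110)*(1/51664) = -4935/6458 - 15*√110/12916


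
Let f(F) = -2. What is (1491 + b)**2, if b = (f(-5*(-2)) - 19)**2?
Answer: 3732624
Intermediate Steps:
b = 441 (b = (-2 - 19)**2 = (-21)**2 = 441)
(1491 + b)**2 = (1491 + 441)**2 = 1932**2 = 3732624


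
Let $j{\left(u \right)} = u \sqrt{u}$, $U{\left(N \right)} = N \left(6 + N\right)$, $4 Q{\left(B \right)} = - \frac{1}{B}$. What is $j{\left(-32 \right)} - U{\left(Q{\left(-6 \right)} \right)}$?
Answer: $- \frac{145}{576} - 128 i \sqrt{2} \approx -0.25174 - 181.02 i$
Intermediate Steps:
$Q{\left(B \right)} = - \frac{1}{4 B}$ ($Q{\left(B \right)} = \frac{\left(-1\right) \frac{1}{B}}{4} = - \frac{1}{4 B}$)
$j{\left(u \right)} = u^{\frac{3}{2}}$
$j{\left(-32 \right)} - U{\left(Q{\left(-6 \right)} \right)} = \left(-32\right)^{\frac{3}{2}} - - \frac{1}{4 \left(-6\right)} \left(6 - \frac{1}{4 \left(-6\right)}\right) = - 128 i \sqrt{2} - \left(- \frac{1}{4}\right) \left(- \frac{1}{6}\right) \left(6 - - \frac{1}{24}\right) = - 128 i \sqrt{2} - \frac{6 + \frac{1}{24}}{24} = - 128 i \sqrt{2} - \frac{1}{24} \cdot \frac{145}{24} = - 128 i \sqrt{2} - \frac{145}{576} = - \frac{145}{576} - 128 i \sqrt{2}$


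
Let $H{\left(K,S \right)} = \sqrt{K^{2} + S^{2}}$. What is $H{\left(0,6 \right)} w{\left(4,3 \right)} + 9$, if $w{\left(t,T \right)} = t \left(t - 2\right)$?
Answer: $57$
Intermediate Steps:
$w{\left(t,T \right)} = t \left(-2 + t\right)$
$H{\left(0,6 \right)} w{\left(4,3 \right)} + 9 = \sqrt{0^{2} + 6^{2}} \cdot 4 \left(-2 + 4\right) + 9 = \sqrt{0 + 36} \cdot 4 \cdot 2 + 9 = \sqrt{36} \cdot 8 + 9 = 6 \cdot 8 + 9 = 48 + 9 = 57$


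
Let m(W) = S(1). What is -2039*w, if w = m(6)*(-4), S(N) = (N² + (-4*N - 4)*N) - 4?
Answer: -89716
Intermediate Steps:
S(N) = -4 + N² + N*(-4 - 4*N) (S(N) = (N² + (-4 - 4*N)*N) - 4 = (N² + N*(-4 - 4*N)) - 4 = -4 + N² + N*(-4 - 4*N))
m(W) = -11 (m(W) = -4 - 4*1 - 3*1² = -4 - 4 - 3*1 = -4 - 4 - 3 = -11)
w = 44 (w = -11*(-4) = 44)
-2039*w = -2039*44 = -89716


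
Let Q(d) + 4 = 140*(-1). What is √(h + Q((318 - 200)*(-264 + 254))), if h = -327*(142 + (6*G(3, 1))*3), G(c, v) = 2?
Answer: 5*I*√2334 ≈ 241.56*I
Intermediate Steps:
Q(d) = -144 (Q(d) = -4 + 140*(-1) = -4 - 140 = -144)
h = -58206 (h = -327*(142 + (6*2)*3) = -327*(142 + 12*3) = -327*(142 + 36) = -327*178 = -58206)
√(h + Q((318 - 200)*(-264 + 254))) = √(-58206 - 144) = √(-58350) = 5*I*√2334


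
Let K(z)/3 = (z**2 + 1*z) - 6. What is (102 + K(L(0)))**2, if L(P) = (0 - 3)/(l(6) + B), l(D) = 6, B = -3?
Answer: 7056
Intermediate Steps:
L(P) = -1 (L(P) = (0 - 3)/(6 - 3) = -3/3 = -3*1/3 = -1)
K(z) = -18 + 3*z + 3*z**2 (K(z) = 3*((z**2 + 1*z) - 6) = 3*((z**2 + z) - 6) = 3*((z + z**2) - 6) = 3*(-6 + z + z**2) = -18 + 3*z + 3*z**2)
(102 + K(L(0)))**2 = (102 + (-18 + 3*(-1) + 3*(-1)**2))**2 = (102 + (-18 - 3 + 3*1))**2 = (102 + (-18 - 3 + 3))**2 = (102 - 18)**2 = 84**2 = 7056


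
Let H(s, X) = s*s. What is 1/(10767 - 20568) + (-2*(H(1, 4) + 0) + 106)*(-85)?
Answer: -86640841/9801 ≈ -8840.0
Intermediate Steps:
H(s, X) = s²
1/(10767 - 20568) + (-2*(H(1, 4) + 0) + 106)*(-85) = 1/(10767 - 20568) + (-2*(1² + 0) + 106)*(-85) = 1/(-9801) + (-2*(1 + 0) + 106)*(-85) = -1/9801 + (-2*1 + 106)*(-85) = -1/9801 + (-2 + 106)*(-85) = -1/9801 + 104*(-85) = -1/9801 - 8840 = -86640841/9801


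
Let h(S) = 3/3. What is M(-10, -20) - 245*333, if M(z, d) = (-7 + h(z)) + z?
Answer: -81601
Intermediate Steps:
h(S) = 1 (h(S) = 3*(1/3) = 1)
M(z, d) = -6 + z (M(z, d) = (-7 + 1) + z = -6 + z)
M(-10, -20) - 245*333 = (-6 - 10) - 245*333 = -16 - 81585 = -81601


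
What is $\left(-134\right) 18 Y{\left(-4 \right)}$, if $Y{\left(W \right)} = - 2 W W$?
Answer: $77184$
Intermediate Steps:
$Y{\left(W \right)} = - 2 W^{2}$
$\left(-134\right) 18 Y{\left(-4 \right)} = \left(-134\right) 18 \left(- 2 \left(-4\right)^{2}\right) = - 2412 \left(\left(-2\right) 16\right) = \left(-2412\right) \left(-32\right) = 77184$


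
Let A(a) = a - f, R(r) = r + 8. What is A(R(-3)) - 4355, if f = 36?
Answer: -4386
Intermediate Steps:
R(r) = 8 + r
A(a) = -36 + a (A(a) = a - 1*36 = a - 36 = -36 + a)
A(R(-3)) - 4355 = (-36 + (8 - 3)) - 4355 = (-36 + 5) - 4355 = -31 - 4355 = -4386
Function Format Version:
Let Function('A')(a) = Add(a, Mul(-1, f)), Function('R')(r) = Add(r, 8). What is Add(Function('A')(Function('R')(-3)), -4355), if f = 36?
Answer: -4386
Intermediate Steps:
Function('R')(r) = Add(8, r)
Function('A')(a) = Add(-36, a) (Function('A')(a) = Add(a, Mul(-1, 36)) = Add(a, -36) = Add(-36, a))
Add(Function('A')(Function('R')(-3)), -4355) = Add(Add(-36, Add(8, -3)), -4355) = Add(Add(-36, 5), -4355) = Add(-31, -4355) = -4386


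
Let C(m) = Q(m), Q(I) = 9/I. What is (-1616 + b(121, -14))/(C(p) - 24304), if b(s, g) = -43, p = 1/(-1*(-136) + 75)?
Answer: 1659/22405 ≈ 0.074046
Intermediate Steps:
p = 1/211 (p = 1/(136 + 75) = 1/211 ≈ 0.0047393)
C(m) = 9/m
(-1616 + b(121, -14))/(C(p) - 24304) = (-1616 - 43)/(9/(1/211) - 24304) = -1659/(9*211 - 24304) = -1659/(1899 - 24304) = -1659/(-22405) = -1659*(-1/22405) = 1659/22405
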